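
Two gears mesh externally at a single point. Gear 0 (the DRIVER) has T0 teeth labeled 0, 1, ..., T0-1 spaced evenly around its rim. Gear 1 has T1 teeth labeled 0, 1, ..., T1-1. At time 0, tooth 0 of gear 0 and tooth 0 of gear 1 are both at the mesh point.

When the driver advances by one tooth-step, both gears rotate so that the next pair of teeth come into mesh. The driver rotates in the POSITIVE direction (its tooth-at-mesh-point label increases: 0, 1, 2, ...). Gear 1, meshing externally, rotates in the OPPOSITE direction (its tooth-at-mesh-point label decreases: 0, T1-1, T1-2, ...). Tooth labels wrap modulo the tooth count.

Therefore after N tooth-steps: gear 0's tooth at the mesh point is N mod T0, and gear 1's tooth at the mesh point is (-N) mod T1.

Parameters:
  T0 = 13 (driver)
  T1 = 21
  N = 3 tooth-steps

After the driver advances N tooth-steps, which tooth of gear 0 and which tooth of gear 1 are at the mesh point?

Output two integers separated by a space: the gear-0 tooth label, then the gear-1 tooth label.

Gear 0 (driver, T0=13): tooth at mesh = N mod T0
  3 = 0 * 13 + 3, so 3 mod 13 = 3
  gear 0 tooth = 3
Gear 1 (driven, T1=21): tooth at mesh = (-N) mod T1
  3 = 0 * 21 + 3, so 3 mod 21 = 3
  (-3) mod 21 = (-3) mod 21 = 21 - 3 = 18
Mesh after 3 steps: gear-0 tooth 3 meets gear-1 tooth 18

Answer: 3 18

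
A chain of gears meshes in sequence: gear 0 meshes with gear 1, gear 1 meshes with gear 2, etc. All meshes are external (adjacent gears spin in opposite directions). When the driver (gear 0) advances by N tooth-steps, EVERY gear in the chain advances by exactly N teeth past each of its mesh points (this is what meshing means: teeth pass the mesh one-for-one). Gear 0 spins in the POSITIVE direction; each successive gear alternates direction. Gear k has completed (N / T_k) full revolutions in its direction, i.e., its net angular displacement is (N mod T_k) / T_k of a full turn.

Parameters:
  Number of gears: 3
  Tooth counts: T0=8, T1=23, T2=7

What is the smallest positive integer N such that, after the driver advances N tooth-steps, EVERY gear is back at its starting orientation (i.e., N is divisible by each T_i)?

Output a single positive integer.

Gear k returns to start when N is a multiple of T_k.
All gears at start simultaneously when N is a common multiple of [8, 23, 7]; the smallest such N is lcm(8, 23, 7).
Start: lcm = T0 = 8
Fold in T1=23: gcd(8, 23) = 1; lcm(8, 23) = 8 * 23 / 1 = 184 / 1 = 184
Fold in T2=7: gcd(184, 7) = 1; lcm(184, 7) = 184 * 7 / 1 = 1288 / 1 = 1288
Full cycle length = 1288

Answer: 1288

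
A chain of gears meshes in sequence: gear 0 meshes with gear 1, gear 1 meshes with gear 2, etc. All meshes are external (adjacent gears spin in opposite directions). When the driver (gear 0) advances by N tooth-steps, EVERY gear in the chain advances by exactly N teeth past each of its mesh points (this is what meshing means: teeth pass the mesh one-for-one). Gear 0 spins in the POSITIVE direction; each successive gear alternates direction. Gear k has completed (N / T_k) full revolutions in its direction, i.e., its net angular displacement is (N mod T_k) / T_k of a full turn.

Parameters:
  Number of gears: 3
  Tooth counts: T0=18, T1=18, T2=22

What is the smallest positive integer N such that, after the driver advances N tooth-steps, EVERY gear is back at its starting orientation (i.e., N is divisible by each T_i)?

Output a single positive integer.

Answer: 198

Derivation:
Gear k returns to start when N is a multiple of T_k.
All gears at start simultaneously when N is a common multiple of [18, 18, 22]; the smallest such N is lcm(18, 18, 22).
Start: lcm = T0 = 18
Fold in T1=18: gcd(18, 18) = 18; lcm(18, 18) = 18 * 18 / 18 = 324 / 18 = 18
Fold in T2=22: gcd(18, 22) = 2; lcm(18, 22) = 18 * 22 / 2 = 396 / 2 = 198
Full cycle length = 198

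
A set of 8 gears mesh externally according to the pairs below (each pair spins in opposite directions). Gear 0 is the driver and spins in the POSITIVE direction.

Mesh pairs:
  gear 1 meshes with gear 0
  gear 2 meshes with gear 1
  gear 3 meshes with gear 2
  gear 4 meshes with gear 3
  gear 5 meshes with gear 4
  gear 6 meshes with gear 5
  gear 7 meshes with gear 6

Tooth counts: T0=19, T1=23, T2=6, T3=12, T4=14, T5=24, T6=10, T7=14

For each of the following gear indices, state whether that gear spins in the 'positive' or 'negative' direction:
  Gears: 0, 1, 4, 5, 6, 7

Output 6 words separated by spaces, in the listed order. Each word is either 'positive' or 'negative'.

Gear 0 (driver): positive (depth 0)
  gear 1: meshes with gear 0 -> depth 1 -> negative (opposite of gear 0)
  gear 2: meshes with gear 1 -> depth 2 -> positive (opposite of gear 1)
  gear 3: meshes with gear 2 -> depth 3 -> negative (opposite of gear 2)
  gear 4: meshes with gear 3 -> depth 4 -> positive (opposite of gear 3)
  gear 5: meshes with gear 4 -> depth 5 -> negative (opposite of gear 4)
  gear 6: meshes with gear 5 -> depth 6 -> positive (opposite of gear 5)
  gear 7: meshes with gear 6 -> depth 7 -> negative (opposite of gear 6)
Queried indices 0, 1, 4, 5, 6, 7 -> positive, negative, positive, negative, positive, negative

Answer: positive negative positive negative positive negative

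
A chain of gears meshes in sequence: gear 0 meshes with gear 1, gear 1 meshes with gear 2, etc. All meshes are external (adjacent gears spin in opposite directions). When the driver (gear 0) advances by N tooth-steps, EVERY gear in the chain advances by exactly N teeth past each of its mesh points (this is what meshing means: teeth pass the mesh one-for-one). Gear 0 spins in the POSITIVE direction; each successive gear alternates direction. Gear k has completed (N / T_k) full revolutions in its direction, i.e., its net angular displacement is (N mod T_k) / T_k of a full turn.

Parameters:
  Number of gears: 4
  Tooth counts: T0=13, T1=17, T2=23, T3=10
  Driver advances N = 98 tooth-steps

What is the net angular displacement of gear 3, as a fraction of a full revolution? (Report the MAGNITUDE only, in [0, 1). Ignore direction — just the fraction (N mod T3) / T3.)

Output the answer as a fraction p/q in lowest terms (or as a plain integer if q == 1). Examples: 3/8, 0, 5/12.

Chain of 4 gears, tooth counts: [13, 17, 23, 10]
  gear 0: T0=13, direction=positive, advance = 98 mod 13 = 7 teeth = 7/13 turn
  gear 1: T1=17, direction=negative, advance = 98 mod 17 = 13 teeth = 13/17 turn
  gear 2: T2=23, direction=positive, advance = 98 mod 23 = 6 teeth = 6/23 turn
  gear 3: T3=10, direction=negative, advance = 98 mod 10 = 8 teeth = 8/10 turn
Gear 3: 98 mod 10 = 8
Fraction = 8 / 10 = 4/5 (gcd(8,10)=2) = 4/5

Answer: 4/5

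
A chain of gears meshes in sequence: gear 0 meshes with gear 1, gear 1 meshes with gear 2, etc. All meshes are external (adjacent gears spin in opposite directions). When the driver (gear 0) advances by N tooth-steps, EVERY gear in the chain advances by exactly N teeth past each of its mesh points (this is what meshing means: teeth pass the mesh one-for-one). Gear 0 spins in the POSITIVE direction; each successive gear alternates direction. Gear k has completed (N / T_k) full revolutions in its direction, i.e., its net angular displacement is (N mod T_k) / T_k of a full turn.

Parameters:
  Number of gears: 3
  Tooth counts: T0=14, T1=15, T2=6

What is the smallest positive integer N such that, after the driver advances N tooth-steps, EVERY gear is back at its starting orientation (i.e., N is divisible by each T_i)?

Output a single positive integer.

Gear k returns to start when N is a multiple of T_k.
All gears at start simultaneously when N is a common multiple of [14, 15, 6]; the smallest such N is lcm(14, 15, 6).
Start: lcm = T0 = 14
Fold in T1=15: gcd(14, 15) = 1; lcm(14, 15) = 14 * 15 / 1 = 210 / 1 = 210
Fold in T2=6: gcd(210, 6) = 6; lcm(210, 6) = 210 * 6 / 6 = 1260 / 6 = 210
Full cycle length = 210

Answer: 210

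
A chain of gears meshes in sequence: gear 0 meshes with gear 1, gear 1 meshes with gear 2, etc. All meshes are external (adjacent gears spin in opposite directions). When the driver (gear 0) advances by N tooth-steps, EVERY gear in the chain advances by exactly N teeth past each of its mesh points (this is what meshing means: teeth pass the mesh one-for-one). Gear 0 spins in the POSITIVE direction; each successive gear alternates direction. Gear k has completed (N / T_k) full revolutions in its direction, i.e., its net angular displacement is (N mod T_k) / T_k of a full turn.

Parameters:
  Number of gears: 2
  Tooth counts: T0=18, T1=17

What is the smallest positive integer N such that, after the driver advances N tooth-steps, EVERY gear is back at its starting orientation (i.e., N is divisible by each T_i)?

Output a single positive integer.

Answer: 306

Derivation:
Gear k returns to start when N is a multiple of T_k.
All gears at start simultaneously when N is a common multiple of [18, 17]; the smallest such N is lcm(18, 17).
Start: lcm = T0 = 18
Fold in T1=17: gcd(18, 17) = 1; lcm(18, 17) = 18 * 17 / 1 = 306 / 1 = 306
Full cycle length = 306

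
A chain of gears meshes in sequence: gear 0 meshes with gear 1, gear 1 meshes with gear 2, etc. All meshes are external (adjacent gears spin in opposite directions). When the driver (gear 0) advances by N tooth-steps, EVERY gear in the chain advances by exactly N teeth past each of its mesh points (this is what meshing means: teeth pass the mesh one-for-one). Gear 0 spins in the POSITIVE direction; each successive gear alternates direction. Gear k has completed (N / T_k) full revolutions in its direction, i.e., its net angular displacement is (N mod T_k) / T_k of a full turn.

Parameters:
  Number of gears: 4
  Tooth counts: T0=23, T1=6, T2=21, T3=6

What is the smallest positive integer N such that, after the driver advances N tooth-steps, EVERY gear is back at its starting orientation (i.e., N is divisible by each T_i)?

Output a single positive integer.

Answer: 966

Derivation:
Gear k returns to start when N is a multiple of T_k.
All gears at start simultaneously when N is a common multiple of [23, 6, 21, 6]; the smallest such N is lcm(23, 6, 21, 6).
Start: lcm = T0 = 23
Fold in T1=6: gcd(23, 6) = 1; lcm(23, 6) = 23 * 6 / 1 = 138 / 1 = 138
Fold in T2=21: gcd(138, 21) = 3; lcm(138, 21) = 138 * 21 / 3 = 2898 / 3 = 966
Fold in T3=6: gcd(966, 6) = 6; lcm(966, 6) = 966 * 6 / 6 = 5796 / 6 = 966
Full cycle length = 966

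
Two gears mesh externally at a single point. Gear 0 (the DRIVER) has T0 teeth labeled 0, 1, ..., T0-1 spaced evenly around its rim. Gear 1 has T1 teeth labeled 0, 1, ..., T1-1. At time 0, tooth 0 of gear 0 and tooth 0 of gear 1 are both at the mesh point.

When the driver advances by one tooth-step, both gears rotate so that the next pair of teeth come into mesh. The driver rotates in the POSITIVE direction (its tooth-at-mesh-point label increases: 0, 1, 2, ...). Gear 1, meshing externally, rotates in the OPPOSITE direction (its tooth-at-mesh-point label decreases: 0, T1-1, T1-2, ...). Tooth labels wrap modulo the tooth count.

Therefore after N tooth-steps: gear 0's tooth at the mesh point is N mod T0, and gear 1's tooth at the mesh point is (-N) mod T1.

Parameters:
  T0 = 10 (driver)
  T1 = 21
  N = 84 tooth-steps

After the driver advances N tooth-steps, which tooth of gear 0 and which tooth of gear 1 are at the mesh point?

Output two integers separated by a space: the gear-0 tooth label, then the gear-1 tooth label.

Answer: 4 0

Derivation:
Gear 0 (driver, T0=10): tooth at mesh = N mod T0
  84 = 8 * 10 + 4, so 84 mod 10 = 4
  gear 0 tooth = 4
Gear 1 (driven, T1=21): tooth at mesh = (-N) mod T1
  84 = 4 * 21 + 0, so 84 mod 21 = 0
  (-84) mod 21 = 0
Mesh after 84 steps: gear-0 tooth 4 meets gear-1 tooth 0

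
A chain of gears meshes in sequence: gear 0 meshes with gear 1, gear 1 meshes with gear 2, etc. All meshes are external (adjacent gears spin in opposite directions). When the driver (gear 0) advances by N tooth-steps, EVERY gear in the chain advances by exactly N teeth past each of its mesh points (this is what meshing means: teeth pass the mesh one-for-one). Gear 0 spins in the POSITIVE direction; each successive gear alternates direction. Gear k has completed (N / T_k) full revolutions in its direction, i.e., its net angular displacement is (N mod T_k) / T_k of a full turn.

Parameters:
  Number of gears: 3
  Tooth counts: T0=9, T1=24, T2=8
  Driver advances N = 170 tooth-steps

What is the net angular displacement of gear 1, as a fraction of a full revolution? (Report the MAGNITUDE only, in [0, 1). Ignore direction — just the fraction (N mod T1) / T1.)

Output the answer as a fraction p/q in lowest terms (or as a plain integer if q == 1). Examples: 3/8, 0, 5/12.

Answer: 1/12

Derivation:
Chain of 3 gears, tooth counts: [9, 24, 8]
  gear 0: T0=9, direction=positive, advance = 170 mod 9 = 8 teeth = 8/9 turn
  gear 1: T1=24, direction=negative, advance = 170 mod 24 = 2 teeth = 2/24 turn
  gear 2: T2=8, direction=positive, advance = 170 mod 8 = 2 teeth = 2/8 turn
Gear 1: 170 mod 24 = 2
Fraction = 2 / 24 = 1/12 (gcd(2,24)=2) = 1/12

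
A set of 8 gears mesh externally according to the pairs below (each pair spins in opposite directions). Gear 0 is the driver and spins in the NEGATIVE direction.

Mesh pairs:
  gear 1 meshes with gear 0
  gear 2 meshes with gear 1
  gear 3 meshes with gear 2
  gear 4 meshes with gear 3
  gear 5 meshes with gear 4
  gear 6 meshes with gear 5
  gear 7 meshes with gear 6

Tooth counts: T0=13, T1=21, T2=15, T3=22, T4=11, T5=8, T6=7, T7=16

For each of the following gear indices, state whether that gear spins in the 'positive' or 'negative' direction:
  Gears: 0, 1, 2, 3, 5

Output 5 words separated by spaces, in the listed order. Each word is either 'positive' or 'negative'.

Gear 0 (driver): negative (depth 0)
  gear 1: meshes with gear 0 -> depth 1 -> positive (opposite of gear 0)
  gear 2: meshes with gear 1 -> depth 2 -> negative (opposite of gear 1)
  gear 3: meshes with gear 2 -> depth 3 -> positive (opposite of gear 2)
  gear 4: meshes with gear 3 -> depth 4 -> negative (opposite of gear 3)
  gear 5: meshes with gear 4 -> depth 5 -> positive (opposite of gear 4)
  gear 6: meshes with gear 5 -> depth 6 -> negative (opposite of gear 5)
  gear 7: meshes with gear 6 -> depth 7 -> positive (opposite of gear 6)
Queried indices 0, 1, 2, 3, 5 -> negative, positive, negative, positive, positive

Answer: negative positive negative positive positive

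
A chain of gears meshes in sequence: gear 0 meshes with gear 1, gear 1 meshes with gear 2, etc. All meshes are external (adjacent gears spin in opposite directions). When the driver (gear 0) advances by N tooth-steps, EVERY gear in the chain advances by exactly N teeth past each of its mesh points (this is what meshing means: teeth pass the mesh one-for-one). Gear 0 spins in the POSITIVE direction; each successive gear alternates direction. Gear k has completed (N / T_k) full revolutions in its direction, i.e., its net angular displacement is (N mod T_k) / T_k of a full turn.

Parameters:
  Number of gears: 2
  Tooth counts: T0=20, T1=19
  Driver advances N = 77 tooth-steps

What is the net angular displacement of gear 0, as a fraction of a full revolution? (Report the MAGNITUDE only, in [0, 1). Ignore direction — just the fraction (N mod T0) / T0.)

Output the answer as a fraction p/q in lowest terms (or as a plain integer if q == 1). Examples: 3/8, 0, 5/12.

Answer: 17/20

Derivation:
Chain of 2 gears, tooth counts: [20, 19]
  gear 0: T0=20, direction=positive, advance = 77 mod 20 = 17 teeth = 17/20 turn
  gear 1: T1=19, direction=negative, advance = 77 mod 19 = 1 teeth = 1/19 turn
Gear 0: 77 mod 20 = 17
Fraction = 17 / 20 = 17/20 (gcd(17,20)=1) = 17/20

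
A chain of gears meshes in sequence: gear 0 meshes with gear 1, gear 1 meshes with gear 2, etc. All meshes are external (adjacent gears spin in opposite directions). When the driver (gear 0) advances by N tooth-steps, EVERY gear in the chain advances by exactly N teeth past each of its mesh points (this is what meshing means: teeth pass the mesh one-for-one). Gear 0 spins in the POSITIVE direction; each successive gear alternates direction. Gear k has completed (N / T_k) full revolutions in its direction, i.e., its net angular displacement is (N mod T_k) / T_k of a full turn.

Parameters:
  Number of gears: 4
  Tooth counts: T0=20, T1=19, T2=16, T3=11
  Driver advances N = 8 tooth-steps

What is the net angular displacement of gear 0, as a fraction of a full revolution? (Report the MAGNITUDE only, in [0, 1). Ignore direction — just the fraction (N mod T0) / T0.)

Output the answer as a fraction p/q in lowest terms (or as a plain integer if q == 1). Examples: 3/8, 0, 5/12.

Chain of 4 gears, tooth counts: [20, 19, 16, 11]
  gear 0: T0=20, direction=positive, advance = 8 mod 20 = 8 teeth = 8/20 turn
  gear 1: T1=19, direction=negative, advance = 8 mod 19 = 8 teeth = 8/19 turn
  gear 2: T2=16, direction=positive, advance = 8 mod 16 = 8 teeth = 8/16 turn
  gear 3: T3=11, direction=negative, advance = 8 mod 11 = 8 teeth = 8/11 turn
Gear 0: 8 mod 20 = 8
Fraction = 8 / 20 = 2/5 (gcd(8,20)=4) = 2/5

Answer: 2/5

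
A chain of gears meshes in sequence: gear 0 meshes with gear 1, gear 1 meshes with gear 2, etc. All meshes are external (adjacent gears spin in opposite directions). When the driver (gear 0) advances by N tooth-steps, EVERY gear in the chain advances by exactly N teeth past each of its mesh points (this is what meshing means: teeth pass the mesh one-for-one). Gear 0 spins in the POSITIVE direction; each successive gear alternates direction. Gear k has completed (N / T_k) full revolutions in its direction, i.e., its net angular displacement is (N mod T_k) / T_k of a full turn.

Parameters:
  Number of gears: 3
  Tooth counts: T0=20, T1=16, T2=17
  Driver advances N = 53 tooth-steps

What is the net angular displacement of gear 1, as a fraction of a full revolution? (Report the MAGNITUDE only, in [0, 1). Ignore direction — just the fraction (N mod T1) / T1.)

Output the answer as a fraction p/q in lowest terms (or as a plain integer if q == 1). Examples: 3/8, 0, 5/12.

Chain of 3 gears, tooth counts: [20, 16, 17]
  gear 0: T0=20, direction=positive, advance = 53 mod 20 = 13 teeth = 13/20 turn
  gear 1: T1=16, direction=negative, advance = 53 mod 16 = 5 teeth = 5/16 turn
  gear 2: T2=17, direction=positive, advance = 53 mod 17 = 2 teeth = 2/17 turn
Gear 1: 53 mod 16 = 5
Fraction = 5 / 16 = 5/16 (gcd(5,16)=1) = 5/16

Answer: 5/16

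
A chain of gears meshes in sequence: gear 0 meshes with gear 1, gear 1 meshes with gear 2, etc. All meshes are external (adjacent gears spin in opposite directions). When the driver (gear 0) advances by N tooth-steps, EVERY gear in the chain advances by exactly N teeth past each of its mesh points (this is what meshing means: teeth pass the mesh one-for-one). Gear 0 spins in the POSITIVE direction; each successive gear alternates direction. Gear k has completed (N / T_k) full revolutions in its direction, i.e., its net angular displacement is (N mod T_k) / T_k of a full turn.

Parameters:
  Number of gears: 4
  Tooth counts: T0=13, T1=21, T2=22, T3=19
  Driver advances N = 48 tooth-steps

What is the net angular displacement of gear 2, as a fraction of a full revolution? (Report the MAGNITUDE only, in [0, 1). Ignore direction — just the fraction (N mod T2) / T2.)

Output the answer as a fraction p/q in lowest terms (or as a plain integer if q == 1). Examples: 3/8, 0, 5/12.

Answer: 2/11

Derivation:
Chain of 4 gears, tooth counts: [13, 21, 22, 19]
  gear 0: T0=13, direction=positive, advance = 48 mod 13 = 9 teeth = 9/13 turn
  gear 1: T1=21, direction=negative, advance = 48 mod 21 = 6 teeth = 6/21 turn
  gear 2: T2=22, direction=positive, advance = 48 mod 22 = 4 teeth = 4/22 turn
  gear 3: T3=19, direction=negative, advance = 48 mod 19 = 10 teeth = 10/19 turn
Gear 2: 48 mod 22 = 4
Fraction = 4 / 22 = 2/11 (gcd(4,22)=2) = 2/11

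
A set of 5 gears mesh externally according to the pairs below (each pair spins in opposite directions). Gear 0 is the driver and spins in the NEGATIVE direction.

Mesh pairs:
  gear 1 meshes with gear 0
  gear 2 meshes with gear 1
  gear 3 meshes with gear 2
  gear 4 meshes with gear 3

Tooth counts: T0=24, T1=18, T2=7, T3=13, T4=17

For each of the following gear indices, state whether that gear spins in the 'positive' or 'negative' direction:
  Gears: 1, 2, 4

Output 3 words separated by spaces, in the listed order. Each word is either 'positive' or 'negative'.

Gear 0 (driver): negative (depth 0)
  gear 1: meshes with gear 0 -> depth 1 -> positive (opposite of gear 0)
  gear 2: meshes with gear 1 -> depth 2 -> negative (opposite of gear 1)
  gear 3: meshes with gear 2 -> depth 3 -> positive (opposite of gear 2)
  gear 4: meshes with gear 3 -> depth 4 -> negative (opposite of gear 3)
Queried indices 1, 2, 4 -> positive, negative, negative

Answer: positive negative negative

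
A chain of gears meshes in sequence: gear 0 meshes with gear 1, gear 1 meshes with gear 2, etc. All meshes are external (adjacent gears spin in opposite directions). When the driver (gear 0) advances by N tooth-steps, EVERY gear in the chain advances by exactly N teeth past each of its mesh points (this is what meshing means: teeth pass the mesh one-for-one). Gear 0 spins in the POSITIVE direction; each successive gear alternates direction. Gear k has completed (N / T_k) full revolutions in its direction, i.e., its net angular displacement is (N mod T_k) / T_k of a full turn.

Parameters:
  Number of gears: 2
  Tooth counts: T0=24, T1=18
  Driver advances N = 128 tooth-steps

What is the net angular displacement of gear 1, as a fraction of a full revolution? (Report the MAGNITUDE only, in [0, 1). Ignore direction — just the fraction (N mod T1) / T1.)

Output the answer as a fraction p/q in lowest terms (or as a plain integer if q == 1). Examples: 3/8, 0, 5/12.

Answer: 1/9

Derivation:
Chain of 2 gears, tooth counts: [24, 18]
  gear 0: T0=24, direction=positive, advance = 128 mod 24 = 8 teeth = 8/24 turn
  gear 1: T1=18, direction=negative, advance = 128 mod 18 = 2 teeth = 2/18 turn
Gear 1: 128 mod 18 = 2
Fraction = 2 / 18 = 1/9 (gcd(2,18)=2) = 1/9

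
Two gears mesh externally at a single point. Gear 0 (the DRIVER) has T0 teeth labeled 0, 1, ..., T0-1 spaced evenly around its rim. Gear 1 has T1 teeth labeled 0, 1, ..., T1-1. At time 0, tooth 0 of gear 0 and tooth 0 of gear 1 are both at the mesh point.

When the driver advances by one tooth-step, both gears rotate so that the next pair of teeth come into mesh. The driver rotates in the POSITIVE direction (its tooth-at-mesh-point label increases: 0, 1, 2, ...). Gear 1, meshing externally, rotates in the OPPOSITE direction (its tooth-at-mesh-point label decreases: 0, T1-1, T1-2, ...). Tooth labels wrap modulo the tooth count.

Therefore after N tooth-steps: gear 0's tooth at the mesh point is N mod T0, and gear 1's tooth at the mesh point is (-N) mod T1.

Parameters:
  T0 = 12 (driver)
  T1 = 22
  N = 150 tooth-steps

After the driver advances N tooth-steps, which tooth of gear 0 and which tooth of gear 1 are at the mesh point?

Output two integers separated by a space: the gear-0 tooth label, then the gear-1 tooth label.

Gear 0 (driver, T0=12): tooth at mesh = N mod T0
  150 = 12 * 12 + 6, so 150 mod 12 = 6
  gear 0 tooth = 6
Gear 1 (driven, T1=22): tooth at mesh = (-N) mod T1
  150 = 6 * 22 + 18, so 150 mod 22 = 18
  (-150) mod 22 = (-18) mod 22 = 22 - 18 = 4
Mesh after 150 steps: gear-0 tooth 6 meets gear-1 tooth 4

Answer: 6 4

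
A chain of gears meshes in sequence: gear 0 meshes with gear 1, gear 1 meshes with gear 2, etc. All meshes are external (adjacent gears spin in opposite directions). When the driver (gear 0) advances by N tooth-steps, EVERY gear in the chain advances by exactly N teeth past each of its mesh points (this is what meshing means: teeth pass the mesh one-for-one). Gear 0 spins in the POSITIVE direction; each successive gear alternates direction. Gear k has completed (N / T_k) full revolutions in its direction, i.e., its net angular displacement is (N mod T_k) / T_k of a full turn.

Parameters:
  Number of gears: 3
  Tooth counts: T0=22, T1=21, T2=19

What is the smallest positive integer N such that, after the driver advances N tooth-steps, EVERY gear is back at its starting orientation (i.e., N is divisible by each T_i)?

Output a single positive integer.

Answer: 8778

Derivation:
Gear k returns to start when N is a multiple of T_k.
All gears at start simultaneously when N is a common multiple of [22, 21, 19]; the smallest such N is lcm(22, 21, 19).
Start: lcm = T0 = 22
Fold in T1=21: gcd(22, 21) = 1; lcm(22, 21) = 22 * 21 / 1 = 462 / 1 = 462
Fold in T2=19: gcd(462, 19) = 1; lcm(462, 19) = 462 * 19 / 1 = 8778 / 1 = 8778
Full cycle length = 8778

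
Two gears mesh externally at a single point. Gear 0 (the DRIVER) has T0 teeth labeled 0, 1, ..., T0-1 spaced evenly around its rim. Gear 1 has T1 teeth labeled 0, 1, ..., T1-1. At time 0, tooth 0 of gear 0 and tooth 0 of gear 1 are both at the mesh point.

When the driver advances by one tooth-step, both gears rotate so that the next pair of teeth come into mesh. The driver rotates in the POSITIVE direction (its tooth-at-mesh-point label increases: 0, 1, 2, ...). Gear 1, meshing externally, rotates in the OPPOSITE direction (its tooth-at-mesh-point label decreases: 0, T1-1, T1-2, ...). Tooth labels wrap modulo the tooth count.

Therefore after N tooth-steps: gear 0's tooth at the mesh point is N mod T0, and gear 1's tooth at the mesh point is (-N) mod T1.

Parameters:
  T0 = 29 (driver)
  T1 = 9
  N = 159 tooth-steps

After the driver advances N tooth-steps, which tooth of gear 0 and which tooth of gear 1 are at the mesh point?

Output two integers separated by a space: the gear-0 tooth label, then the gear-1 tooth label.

Gear 0 (driver, T0=29): tooth at mesh = N mod T0
  159 = 5 * 29 + 14, so 159 mod 29 = 14
  gear 0 tooth = 14
Gear 1 (driven, T1=9): tooth at mesh = (-N) mod T1
  159 = 17 * 9 + 6, so 159 mod 9 = 6
  (-159) mod 9 = (-6) mod 9 = 9 - 6 = 3
Mesh after 159 steps: gear-0 tooth 14 meets gear-1 tooth 3

Answer: 14 3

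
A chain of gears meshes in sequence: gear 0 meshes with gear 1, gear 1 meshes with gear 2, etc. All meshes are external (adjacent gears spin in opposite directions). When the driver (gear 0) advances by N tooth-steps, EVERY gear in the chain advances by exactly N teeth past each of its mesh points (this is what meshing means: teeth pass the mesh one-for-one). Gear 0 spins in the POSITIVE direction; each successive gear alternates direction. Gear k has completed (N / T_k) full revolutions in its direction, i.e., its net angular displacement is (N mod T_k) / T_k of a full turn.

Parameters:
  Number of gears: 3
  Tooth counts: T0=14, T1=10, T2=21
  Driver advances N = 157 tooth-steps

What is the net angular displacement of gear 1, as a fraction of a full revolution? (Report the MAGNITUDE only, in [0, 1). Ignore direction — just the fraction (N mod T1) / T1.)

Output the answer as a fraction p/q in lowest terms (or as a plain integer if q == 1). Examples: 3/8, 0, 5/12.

Answer: 7/10

Derivation:
Chain of 3 gears, tooth counts: [14, 10, 21]
  gear 0: T0=14, direction=positive, advance = 157 mod 14 = 3 teeth = 3/14 turn
  gear 1: T1=10, direction=negative, advance = 157 mod 10 = 7 teeth = 7/10 turn
  gear 2: T2=21, direction=positive, advance = 157 mod 21 = 10 teeth = 10/21 turn
Gear 1: 157 mod 10 = 7
Fraction = 7 / 10 = 7/10 (gcd(7,10)=1) = 7/10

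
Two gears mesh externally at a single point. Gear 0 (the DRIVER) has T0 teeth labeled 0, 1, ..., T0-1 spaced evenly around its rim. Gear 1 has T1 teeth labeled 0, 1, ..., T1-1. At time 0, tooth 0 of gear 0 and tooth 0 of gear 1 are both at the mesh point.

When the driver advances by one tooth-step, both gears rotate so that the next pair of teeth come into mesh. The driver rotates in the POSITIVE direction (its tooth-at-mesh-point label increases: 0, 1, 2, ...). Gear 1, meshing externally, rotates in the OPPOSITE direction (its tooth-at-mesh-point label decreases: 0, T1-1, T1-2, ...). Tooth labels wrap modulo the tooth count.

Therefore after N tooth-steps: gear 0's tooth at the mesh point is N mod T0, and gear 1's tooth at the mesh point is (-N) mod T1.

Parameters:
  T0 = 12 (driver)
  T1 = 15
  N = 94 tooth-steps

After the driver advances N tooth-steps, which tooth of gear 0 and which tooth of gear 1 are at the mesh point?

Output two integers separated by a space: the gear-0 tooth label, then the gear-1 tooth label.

Gear 0 (driver, T0=12): tooth at mesh = N mod T0
  94 = 7 * 12 + 10, so 94 mod 12 = 10
  gear 0 tooth = 10
Gear 1 (driven, T1=15): tooth at mesh = (-N) mod T1
  94 = 6 * 15 + 4, so 94 mod 15 = 4
  (-94) mod 15 = (-4) mod 15 = 15 - 4 = 11
Mesh after 94 steps: gear-0 tooth 10 meets gear-1 tooth 11

Answer: 10 11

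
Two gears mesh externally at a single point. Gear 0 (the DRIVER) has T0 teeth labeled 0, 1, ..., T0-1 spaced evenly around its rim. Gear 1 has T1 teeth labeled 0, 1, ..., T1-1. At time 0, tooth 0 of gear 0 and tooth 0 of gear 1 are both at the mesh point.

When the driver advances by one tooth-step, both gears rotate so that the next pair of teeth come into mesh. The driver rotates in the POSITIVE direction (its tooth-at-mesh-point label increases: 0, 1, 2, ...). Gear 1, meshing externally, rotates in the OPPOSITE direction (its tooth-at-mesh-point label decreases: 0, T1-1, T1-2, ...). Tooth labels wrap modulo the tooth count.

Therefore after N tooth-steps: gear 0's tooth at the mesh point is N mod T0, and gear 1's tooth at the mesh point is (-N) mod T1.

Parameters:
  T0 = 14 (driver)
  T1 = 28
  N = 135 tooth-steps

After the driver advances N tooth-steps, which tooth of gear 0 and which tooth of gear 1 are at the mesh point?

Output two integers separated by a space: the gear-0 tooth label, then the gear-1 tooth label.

Gear 0 (driver, T0=14): tooth at mesh = N mod T0
  135 = 9 * 14 + 9, so 135 mod 14 = 9
  gear 0 tooth = 9
Gear 1 (driven, T1=28): tooth at mesh = (-N) mod T1
  135 = 4 * 28 + 23, so 135 mod 28 = 23
  (-135) mod 28 = (-23) mod 28 = 28 - 23 = 5
Mesh after 135 steps: gear-0 tooth 9 meets gear-1 tooth 5

Answer: 9 5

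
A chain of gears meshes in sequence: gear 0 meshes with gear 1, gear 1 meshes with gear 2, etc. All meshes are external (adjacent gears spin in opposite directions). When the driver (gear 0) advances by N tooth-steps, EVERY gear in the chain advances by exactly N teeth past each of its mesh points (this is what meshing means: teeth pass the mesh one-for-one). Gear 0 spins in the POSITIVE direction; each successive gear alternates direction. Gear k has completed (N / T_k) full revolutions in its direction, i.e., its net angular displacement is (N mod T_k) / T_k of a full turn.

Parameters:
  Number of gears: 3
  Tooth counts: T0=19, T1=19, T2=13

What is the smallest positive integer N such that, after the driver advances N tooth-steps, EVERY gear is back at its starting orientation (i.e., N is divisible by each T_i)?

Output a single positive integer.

Answer: 247

Derivation:
Gear k returns to start when N is a multiple of T_k.
All gears at start simultaneously when N is a common multiple of [19, 19, 13]; the smallest such N is lcm(19, 19, 13).
Start: lcm = T0 = 19
Fold in T1=19: gcd(19, 19) = 19; lcm(19, 19) = 19 * 19 / 19 = 361 / 19 = 19
Fold in T2=13: gcd(19, 13) = 1; lcm(19, 13) = 19 * 13 / 1 = 247 / 1 = 247
Full cycle length = 247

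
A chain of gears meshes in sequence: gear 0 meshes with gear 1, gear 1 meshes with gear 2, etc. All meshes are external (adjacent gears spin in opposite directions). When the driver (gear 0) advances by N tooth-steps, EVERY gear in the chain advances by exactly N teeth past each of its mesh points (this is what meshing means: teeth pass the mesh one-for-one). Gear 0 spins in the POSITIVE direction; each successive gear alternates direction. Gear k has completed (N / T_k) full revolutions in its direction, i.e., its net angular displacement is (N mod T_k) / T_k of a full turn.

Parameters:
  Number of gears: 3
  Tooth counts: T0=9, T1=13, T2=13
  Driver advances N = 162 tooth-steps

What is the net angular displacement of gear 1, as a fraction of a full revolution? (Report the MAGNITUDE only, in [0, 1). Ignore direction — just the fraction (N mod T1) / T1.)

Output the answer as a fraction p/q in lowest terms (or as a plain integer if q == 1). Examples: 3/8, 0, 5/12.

Answer: 6/13

Derivation:
Chain of 3 gears, tooth counts: [9, 13, 13]
  gear 0: T0=9, direction=positive, advance = 162 mod 9 = 0 teeth = 0/9 turn
  gear 1: T1=13, direction=negative, advance = 162 mod 13 = 6 teeth = 6/13 turn
  gear 2: T2=13, direction=positive, advance = 162 mod 13 = 6 teeth = 6/13 turn
Gear 1: 162 mod 13 = 6
Fraction = 6 / 13 = 6/13 (gcd(6,13)=1) = 6/13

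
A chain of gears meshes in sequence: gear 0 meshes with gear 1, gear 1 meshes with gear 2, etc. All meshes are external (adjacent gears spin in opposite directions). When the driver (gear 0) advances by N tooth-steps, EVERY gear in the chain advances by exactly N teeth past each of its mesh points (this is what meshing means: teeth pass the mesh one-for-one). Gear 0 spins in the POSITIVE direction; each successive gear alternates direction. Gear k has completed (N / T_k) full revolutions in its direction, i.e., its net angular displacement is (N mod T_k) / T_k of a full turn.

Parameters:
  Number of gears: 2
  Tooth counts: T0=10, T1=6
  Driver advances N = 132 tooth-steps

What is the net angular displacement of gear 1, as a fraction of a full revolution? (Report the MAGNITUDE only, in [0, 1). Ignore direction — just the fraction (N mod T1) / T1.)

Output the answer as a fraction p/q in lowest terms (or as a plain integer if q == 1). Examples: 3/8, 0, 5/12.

Chain of 2 gears, tooth counts: [10, 6]
  gear 0: T0=10, direction=positive, advance = 132 mod 10 = 2 teeth = 2/10 turn
  gear 1: T1=6, direction=negative, advance = 132 mod 6 = 0 teeth = 0/6 turn
Gear 1: 132 mod 6 = 0
Fraction = 0 / 6 = 0/1 (gcd(0,6)=6) = 0

Answer: 0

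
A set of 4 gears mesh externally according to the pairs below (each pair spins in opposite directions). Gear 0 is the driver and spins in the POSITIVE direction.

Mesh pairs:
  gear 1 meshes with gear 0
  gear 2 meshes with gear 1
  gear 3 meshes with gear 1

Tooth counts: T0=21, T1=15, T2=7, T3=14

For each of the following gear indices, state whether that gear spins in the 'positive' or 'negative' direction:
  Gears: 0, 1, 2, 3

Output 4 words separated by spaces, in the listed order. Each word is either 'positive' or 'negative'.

Gear 0 (driver): positive (depth 0)
  gear 1: meshes with gear 0 -> depth 1 -> negative (opposite of gear 0)
  gear 2: meshes with gear 1 -> depth 2 -> positive (opposite of gear 1)
  gear 3: meshes with gear 1 -> depth 2 -> positive (opposite of gear 1)
Queried indices 0, 1, 2, 3 -> positive, negative, positive, positive

Answer: positive negative positive positive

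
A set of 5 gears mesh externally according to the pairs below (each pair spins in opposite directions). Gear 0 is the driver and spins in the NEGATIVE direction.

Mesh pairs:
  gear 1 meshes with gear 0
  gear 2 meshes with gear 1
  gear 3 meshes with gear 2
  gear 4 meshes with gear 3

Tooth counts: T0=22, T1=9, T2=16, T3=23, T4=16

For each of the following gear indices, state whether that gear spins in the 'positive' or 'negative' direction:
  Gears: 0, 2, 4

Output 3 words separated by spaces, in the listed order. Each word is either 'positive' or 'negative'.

Answer: negative negative negative

Derivation:
Gear 0 (driver): negative (depth 0)
  gear 1: meshes with gear 0 -> depth 1 -> positive (opposite of gear 0)
  gear 2: meshes with gear 1 -> depth 2 -> negative (opposite of gear 1)
  gear 3: meshes with gear 2 -> depth 3 -> positive (opposite of gear 2)
  gear 4: meshes with gear 3 -> depth 4 -> negative (opposite of gear 3)
Queried indices 0, 2, 4 -> negative, negative, negative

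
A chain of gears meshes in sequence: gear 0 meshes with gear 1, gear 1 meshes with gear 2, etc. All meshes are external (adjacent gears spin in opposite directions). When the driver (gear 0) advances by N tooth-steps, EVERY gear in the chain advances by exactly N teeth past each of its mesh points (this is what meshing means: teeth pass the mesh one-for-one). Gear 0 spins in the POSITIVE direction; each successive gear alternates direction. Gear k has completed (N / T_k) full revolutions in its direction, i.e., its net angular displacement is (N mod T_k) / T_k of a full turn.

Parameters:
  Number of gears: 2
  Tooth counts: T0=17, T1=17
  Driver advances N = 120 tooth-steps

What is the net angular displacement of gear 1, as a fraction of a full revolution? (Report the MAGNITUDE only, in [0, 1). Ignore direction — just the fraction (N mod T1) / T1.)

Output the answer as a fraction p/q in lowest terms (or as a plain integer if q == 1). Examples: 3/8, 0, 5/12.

Answer: 1/17

Derivation:
Chain of 2 gears, tooth counts: [17, 17]
  gear 0: T0=17, direction=positive, advance = 120 mod 17 = 1 teeth = 1/17 turn
  gear 1: T1=17, direction=negative, advance = 120 mod 17 = 1 teeth = 1/17 turn
Gear 1: 120 mod 17 = 1
Fraction = 1 / 17 = 1/17 (gcd(1,17)=1) = 1/17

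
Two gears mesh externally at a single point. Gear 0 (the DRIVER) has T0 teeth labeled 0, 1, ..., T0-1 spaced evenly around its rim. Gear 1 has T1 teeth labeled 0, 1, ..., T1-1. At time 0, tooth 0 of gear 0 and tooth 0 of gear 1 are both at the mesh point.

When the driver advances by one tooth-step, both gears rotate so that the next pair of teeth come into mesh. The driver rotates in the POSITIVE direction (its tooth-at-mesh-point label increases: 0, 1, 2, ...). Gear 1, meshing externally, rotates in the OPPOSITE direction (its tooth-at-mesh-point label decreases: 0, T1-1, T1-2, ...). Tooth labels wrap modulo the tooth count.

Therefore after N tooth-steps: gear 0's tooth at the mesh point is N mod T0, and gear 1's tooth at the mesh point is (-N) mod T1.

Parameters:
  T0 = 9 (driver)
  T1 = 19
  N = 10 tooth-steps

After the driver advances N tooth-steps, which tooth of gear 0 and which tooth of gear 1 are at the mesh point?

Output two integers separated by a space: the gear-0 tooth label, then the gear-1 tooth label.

Gear 0 (driver, T0=9): tooth at mesh = N mod T0
  10 = 1 * 9 + 1, so 10 mod 9 = 1
  gear 0 tooth = 1
Gear 1 (driven, T1=19): tooth at mesh = (-N) mod T1
  10 = 0 * 19 + 10, so 10 mod 19 = 10
  (-10) mod 19 = (-10) mod 19 = 19 - 10 = 9
Mesh after 10 steps: gear-0 tooth 1 meets gear-1 tooth 9

Answer: 1 9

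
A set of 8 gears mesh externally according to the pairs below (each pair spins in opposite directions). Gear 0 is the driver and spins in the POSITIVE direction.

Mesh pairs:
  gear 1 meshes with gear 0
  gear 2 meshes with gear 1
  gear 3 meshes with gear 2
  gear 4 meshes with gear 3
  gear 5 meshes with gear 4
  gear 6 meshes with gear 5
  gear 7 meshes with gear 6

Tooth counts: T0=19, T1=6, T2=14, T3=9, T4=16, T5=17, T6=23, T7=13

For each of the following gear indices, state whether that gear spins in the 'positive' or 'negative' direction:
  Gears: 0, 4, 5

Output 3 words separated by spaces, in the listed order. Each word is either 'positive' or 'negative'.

Answer: positive positive negative

Derivation:
Gear 0 (driver): positive (depth 0)
  gear 1: meshes with gear 0 -> depth 1 -> negative (opposite of gear 0)
  gear 2: meshes with gear 1 -> depth 2 -> positive (opposite of gear 1)
  gear 3: meshes with gear 2 -> depth 3 -> negative (opposite of gear 2)
  gear 4: meshes with gear 3 -> depth 4 -> positive (opposite of gear 3)
  gear 5: meshes with gear 4 -> depth 5 -> negative (opposite of gear 4)
  gear 6: meshes with gear 5 -> depth 6 -> positive (opposite of gear 5)
  gear 7: meshes with gear 6 -> depth 7 -> negative (opposite of gear 6)
Queried indices 0, 4, 5 -> positive, positive, negative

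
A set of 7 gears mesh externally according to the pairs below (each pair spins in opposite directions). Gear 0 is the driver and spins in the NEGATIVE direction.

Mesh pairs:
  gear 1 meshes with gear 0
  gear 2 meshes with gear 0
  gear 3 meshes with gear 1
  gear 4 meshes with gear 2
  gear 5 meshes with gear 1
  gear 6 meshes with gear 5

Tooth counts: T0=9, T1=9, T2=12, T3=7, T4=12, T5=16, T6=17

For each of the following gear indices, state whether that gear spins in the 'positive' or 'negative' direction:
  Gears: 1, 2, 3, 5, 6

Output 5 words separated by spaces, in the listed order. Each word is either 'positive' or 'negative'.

Answer: positive positive negative negative positive

Derivation:
Gear 0 (driver): negative (depth 0)
  gear 1: meshes with gear 0 -> depth 1 -> positive (opposite of gear 0)
  gear 2: meshes with gear 0 -> depth 1 -> positive (opposite of gear 0)
  gear 3: meshes with gear 1 -> depth 2 -> negative (opposite of gear 1)
  gear 4: meshes with gear 2 -> depth 2 -> negative (opposite of gear 2)
  gear 5: meshes with gear 1 -> depth 2 -> negative (opposite of gear 1)
  gear 6: meshes with gear 5 -> depth 3 -> positive (opposite of gear 5)
Queried indices 1, 2, 3, 5, 6 -> positive, positive, negative, negative, positive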